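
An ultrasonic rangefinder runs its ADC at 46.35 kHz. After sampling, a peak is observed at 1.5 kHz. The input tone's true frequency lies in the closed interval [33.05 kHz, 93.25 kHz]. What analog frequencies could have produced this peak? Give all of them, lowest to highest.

Frequencies that alias to 1.5 kHz are k·fs ± 1.5 kHz for integer k ≥ 0.
k=0: 1.5 kHz.
k=1: 44.85 kHz, 47.85 kHz.
k=2: 91.2 kHz, 94.2 kHz.
k=3: 137.55 kHz, 140.55 kHz.
Within [33.05 kHz, 93.25 kHz]: 44.85 kHz, 47.85 kHz, 91.2 kHz.

44.85 kHz, 47.85 kHz, 91.2 kHz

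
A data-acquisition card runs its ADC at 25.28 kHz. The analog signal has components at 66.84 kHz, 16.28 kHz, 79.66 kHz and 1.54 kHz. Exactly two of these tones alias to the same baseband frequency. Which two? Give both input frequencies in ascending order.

16.28 kHz, 66.84 kHz

fs/2 = 12.64 kHz.
66.84 kHz mod fs = 16.28 kHz.
16.28 kHz > fs/2 = 12.64 kHz, folds to fs − 16.28 kHz = 9 kHz.
16.28 kHz > fs/2 = 12.64 kHz, folds to fs − 16.28 kHz = 9 kHz.
79.66 kHz mod fs = 3.82 kHz.
3.82 kHz ≤ fs/2 = 12.64 kHz, appears at 3.82 kHz.
1.54 kHz ≤ fs/2 = 12.64 kHz, passes unchanged.
16.28 kHz and 66.84 kHz both map to 9 kHz.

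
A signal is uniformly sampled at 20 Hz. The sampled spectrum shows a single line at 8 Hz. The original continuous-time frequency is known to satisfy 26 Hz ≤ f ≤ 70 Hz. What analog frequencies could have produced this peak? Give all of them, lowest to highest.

28 Hz, 32 Hz, 48 Hz, 52 Hz, 68 Hz

Frequencies that alias to 8 Hz are k·fs ± 8 Hz for integer k ≥ 0.
k=0: 8 Hz.
k=1: 12 Hz, 28 Hz.
k=2: 32 Hz, 48 Hz.
k=3: 52 Hz, 68 Hz.
k=4: 72 Hz, 88 Hz.
Within [26 Hz, 70 Hz]: 28 Hz, 32 Hz, 48 Hz, 52 Hz, 68 Hz.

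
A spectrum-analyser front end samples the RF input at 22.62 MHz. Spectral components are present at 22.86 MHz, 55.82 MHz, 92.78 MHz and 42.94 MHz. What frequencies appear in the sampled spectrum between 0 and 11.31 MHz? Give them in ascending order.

0.24 MHz, 2.3 MHz, 10.58 MHz

fs/2 = 11.31 MHz.
22.86 MHz mod fs = 0.24 MHz.
0.24 MHz ≤ fs/2 = 11.31 MHz, appears at 0.24 MHz.
55.82 MHz mod fs = 10.58 MHz.
10.58 MHz ≤ fs/2 = 11.31 MHz, appears at 10.58 MHz.
92.78 MHz mod fs = 2.3 MHz.
2.3 MHz ≤ fs/2 = 11.31 MHz, appears at 2.3 MHz.
42.94 MHz mod fs = 20.32 MHz.
20.32 MHz > fs/2 = 11.31 MHz, folds to fs − 20.32 MHz = 2.3 MHz.
Distinct values: {0.24 MHz, 2.3 MHz, 10.58 MHz}.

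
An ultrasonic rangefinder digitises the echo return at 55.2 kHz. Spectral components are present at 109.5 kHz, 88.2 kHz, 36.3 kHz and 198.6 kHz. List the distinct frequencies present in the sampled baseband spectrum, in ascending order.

0.9 kHz, 18.9 kHz, 22.2 kHz

fs/2 = 27.6 kHz.
109.5 kHz mod fs = 54.3 kHz.
54.3 kHz > fs/2 = 27.6 kHz, folds to fs − 54.3 kHz = 0.9 kHz.
88.2 kHz mod fs = 33 kHz.
33 kHz > fs/2 = 27.6 kHz, folds to fs − 33 kHz = 22.2 kHz.
36.3 kHz > fs/2 = 27.6 kHz, folds to fs − 36.3 kHz = 18.9 kHz.
198.6 kHz mod fs = 33 kHz.
33 kHz > fs/2 = 27.6 kHz, folds to fs − 33 kHz = 22.2 kHz.
Distinct values: {0.9 kHz, 18.9 kHz, 22.2 kHz}.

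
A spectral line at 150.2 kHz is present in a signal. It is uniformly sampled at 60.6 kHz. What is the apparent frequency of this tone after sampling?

29 kHz

150.2 kHz mod fs = 29 kHz.
29 kHz ≤ fs/2 = 30.3 kHz, appears at 29 kHz.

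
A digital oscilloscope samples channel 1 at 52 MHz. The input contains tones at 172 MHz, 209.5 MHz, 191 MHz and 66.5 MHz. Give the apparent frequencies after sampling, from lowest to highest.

1.5 MHz, 14.5 MHz, 16 MHz, 17 MHz

fs/2 = 26 MHz.
172 MHz mod fs = 16 MHz.
16 MHz ≤ fs/2 = 26 MHz, appears at 16 MHz.
209.5 MHz mod fs = 1.5 MHz.
1.5 MHz ≤ fs/2 = 26 MHz, appears at 1.5 MHz.
191 MHz mod fs = 35 MHz.
35 MHz > fs/2 = 26 MHz, folds to fs − 35 MHz = 17 MHz.
66.5 MHz mod fs = 14.5 MHz.
14.5 MHz ≤ fs/2 = 26 MHz, appears at 14.5 MHz.
Distinct values: {1.5 MHz, 14.5 MHz, 16 MHz, 17 MHz}.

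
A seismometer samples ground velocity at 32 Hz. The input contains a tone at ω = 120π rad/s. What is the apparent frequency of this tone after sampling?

4 Hz

ω = 120π rad/s → f = ω/(2π) = 60 Hz.
60 Hz mod fs = 28 Hz.
28 Hz > fs/2 = 16 Hz, folds to fs − 28 Hz = 4 Hz.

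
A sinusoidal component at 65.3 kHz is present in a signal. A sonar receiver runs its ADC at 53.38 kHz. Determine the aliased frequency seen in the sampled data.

11.92 kHz

65.3 kHz mod fs = 11.92 kHz.
11.92 kHz ≤ fs/2 = 26.69 kHz, appears at 11.92 kHz.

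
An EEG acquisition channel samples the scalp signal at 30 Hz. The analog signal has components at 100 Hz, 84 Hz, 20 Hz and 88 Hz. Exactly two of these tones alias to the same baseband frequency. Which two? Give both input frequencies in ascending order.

20 Hz, 100 Hz

fs/2 = 15 Hz.
100 Hz mod fs = 10 Hz.
10 Hz ≤ fs/2 = 15 Hz, appears at 10 Hz.
84 Hz mod fs = 24 Hz.
24 Hz > fs/2 = 15 Hz, folds to fs − 24 Hz = 6 Hz.
20 Hz > fs/2 = 15 Hz, folds to fs − 20 Hz = 10 Hz.
88 Hz mod fs = 28 Hz.
28 Hz > fs/2 = 15 Hz, folds to fs − 28 Hz = 2 Hz.
20 Hz and 100 Hz both map to 10 Hz.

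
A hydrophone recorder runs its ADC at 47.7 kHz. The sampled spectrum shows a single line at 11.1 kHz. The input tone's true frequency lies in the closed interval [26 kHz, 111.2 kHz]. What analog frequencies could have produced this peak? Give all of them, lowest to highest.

36.6 kHz, 58.8 kHz, 84.3 kHz, 106.5 kHz

Frequencies that alias to 11.1 kHz are k·fs ± 11.1 kHz for integer k ≥ 0.
k=0: 11.1 kHz.
k=1: 36.6 kHz, 58.8 kHz.
k=2: 84.3 kHz, 106.5 kHz.
k=3: 132 kHz, 154.2 kHz.
Within [26 kHz, 111.2 kHz]: 36.6 kHz, 58.8 kHz, 84.3 kHz, 106.5 kHz.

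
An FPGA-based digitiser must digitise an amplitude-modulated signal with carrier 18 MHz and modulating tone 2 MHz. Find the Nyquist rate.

AM sidebands sit at fc ± fm = 16 MHz and 20 MHz.
Highest-frequency component: 20 MHz.
Nyquist rate = 2 × 20 MHz = 40 MHz.

40 MHz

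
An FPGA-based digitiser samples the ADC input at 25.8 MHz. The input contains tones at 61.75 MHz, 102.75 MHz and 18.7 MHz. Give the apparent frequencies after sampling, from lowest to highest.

fs/2 = 12.9 MHz.
61.75 MHz mod fs = 10.15 MHz.
10.15 MHz ≤ fs/2 = 12.9 MHz, appears at 10.15 MHz.
102.75 MHz mod fs = 25.35 MHz.
25.35 MHz > fs/2 = 12.9 MHz, folds to fs − 25.35 MHz = 0.45 MHz.
18.7 MHz > fs/2 = 12.9 MHz, folds to fs − 18.7 MHz = 7.1 MHz.
Distinct values: {0.45 MHz, 7.1 MHz, 10.15 MHz}.

0.45 MHz, 7.1 MHz, 10.15 MHz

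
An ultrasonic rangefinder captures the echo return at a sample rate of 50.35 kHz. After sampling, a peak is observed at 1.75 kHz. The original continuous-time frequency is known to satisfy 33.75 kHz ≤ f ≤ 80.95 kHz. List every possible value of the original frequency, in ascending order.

Frequencies that alias to 1.75 kHz are k·fs ± 1.75 kHz for integer k ≥ 0.
k=0: 1.75 kHz.
k=1: 48.6 kHz, 52.1 kHz.
k=2: 98.95 kHz, 102.45 kHz.
Within [33.75 kHz, 80.95 kHz]: 48.6 kHz, 52.1 kHz.

48.6 kHz, 52.1 kHz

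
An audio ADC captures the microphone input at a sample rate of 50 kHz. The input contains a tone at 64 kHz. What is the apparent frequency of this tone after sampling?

14 kHz

64 kHz mod fs = 14 kHz.
14 kHz ≤ fs/2 = 25 kHz, appears at 14 kHz.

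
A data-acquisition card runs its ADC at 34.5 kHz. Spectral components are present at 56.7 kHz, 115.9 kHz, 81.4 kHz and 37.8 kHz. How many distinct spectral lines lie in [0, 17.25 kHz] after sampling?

3

fs/2 = 17.25 kHz.
56.7 kHz mod fs = 22.2 kHz.
22.2 kHz > fs/2 = 17.25 kHz, folds to fs − 22.2 kHz = 12.3 kHz.
115.9 kHz mod fs = 12.4 kHz.
12.4 kHz ≤ fs/2 = 17.25 kHz, appears at 12.4 kHz.
81.4 kHz mod fs = 12.4 kHz.
12.4 kHz ≤ fs/2 = 17.25 kHz, appears at 12.4 kHz.
37.8 kHz mod fs = 3.3 kHz.
3.3 kHz ≤ fs/2 = 17.25 kHz, appears at 3.3 kHz.
Distinct values: {3.3 kHz, 12.3 kHz, 12.4 kHz} → 3.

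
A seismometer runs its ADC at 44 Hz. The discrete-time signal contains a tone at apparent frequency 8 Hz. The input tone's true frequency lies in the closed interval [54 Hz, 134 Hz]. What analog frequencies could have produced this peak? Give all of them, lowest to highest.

Frequencies that alias to 8 Hz are k·fs ± 8 Hz for integer k ≥ 0.
k=0: 8 Hz.
k=1: 36 Hz, 52 Hz.
k=2: 80 Hz, 96 Hz.
k=3: 124 Hz, 140 Hz.
k=4: 168 Hz, 184 Hz.
Within [54 Hz, 134 Hz]: 80 Hz, 96 Hz, 124 Hz.

80 Hz, 96 Hz, 124 Hz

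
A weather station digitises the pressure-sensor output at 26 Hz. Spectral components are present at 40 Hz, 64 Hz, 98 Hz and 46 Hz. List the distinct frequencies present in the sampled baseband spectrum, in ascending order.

fs/2 = 13 Hz.
40 Hz mod fs = 14 Hz.
14 Hz > fs/2 = 13 Hz, folds to fs − 14 Hz = 12 Hz.
64 Hz mod fs = 12 Hz.
12 Hz ≤ fs/2 = 13 Hz, appears at 12 Hz.
98 Hz mod fs = 20 Hz.
20 Hz > fs/2 = 13 Hz, folds to fs − 20 Hz = 6 Hz.
46 Hz mod fs = 20 Hz.
20 Hz > fs/2 = 13 Hz, folds to fs − 20 Hz = 6 Hz.
Distinct values: {6 Hz, 12 Hz}.

6 Hz, 12 Hz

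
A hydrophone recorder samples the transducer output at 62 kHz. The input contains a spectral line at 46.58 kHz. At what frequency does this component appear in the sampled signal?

46.58 kHz > fs/2 = 31 kHz, folds to fs − 46.58 kHz = 15.42 kHz.

15.42 kHz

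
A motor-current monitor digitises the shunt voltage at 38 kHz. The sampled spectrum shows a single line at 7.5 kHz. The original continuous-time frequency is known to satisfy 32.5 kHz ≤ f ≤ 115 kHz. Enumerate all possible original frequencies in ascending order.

Frequencies that alias to 7.5 kHz are k·fs ± 7.5 kHz for integer k ≥ 0.
k=0: 7.5 kHz.
k=1: 30.5 kHz, 45.5 kHz.
k=2: 68.5 kHz, 83.5 kHz.
k=3: 106.5 kHz, 121.5 kHz.
k=4: 144.5 kHz, 159.5 kHz.
Within [32.5 kHz, 115 kHz]: 45.5 kHz, 68.5 kHz, 83.5 kHz, 106.5 kHz.

45.5 kHz, 68.5 kHz, 83.5 kHz, 106.5 kHz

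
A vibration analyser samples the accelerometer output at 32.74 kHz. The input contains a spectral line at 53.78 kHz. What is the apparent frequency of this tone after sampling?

53.78 kHz mod fs = 21.04 kHz.
21.04 kHz > fs/2 = 16.37 kHz, folds to fs − 21.04 kHz = 11.7 kHz.

11.7 kHz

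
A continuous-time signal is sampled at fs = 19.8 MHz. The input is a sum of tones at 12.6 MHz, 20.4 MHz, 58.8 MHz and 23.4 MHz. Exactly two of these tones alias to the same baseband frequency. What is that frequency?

0.6 MHz

fs/2 = 9.9 MHz.
12.6 MHz > fs/2 = 9.9 MHz, folds to fs − 12.6 MHz = 7.2 MHz.
20.4 MHz mod fs = 0.6 MHz.
0.6 MHz ≤ fs/2 = 9.9 MHz, appears at 0.6 MHz.
58.8 MHz mod fs = 19.2 MHz.
19.2 MHz > fs/2 = 9.9 MHz, folds to fs − 19.2 MHz = 0.6 MHz.
23.4 MHz mod fs = 3.6 MHz.
3.6 MHz ≤ fs/2 = 9.9 MHz, appears at 3.6 MHz.
20.4 MHz and 58.8 MHz both map to 0.6 MHz.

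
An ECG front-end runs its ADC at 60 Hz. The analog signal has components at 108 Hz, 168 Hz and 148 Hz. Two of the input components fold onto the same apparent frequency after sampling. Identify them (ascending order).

108 Hz, 168 Hz

fs/2 = 30 Hz.
108 Hz mod fs = 48 Hz.
48 Hz > fs/2 = 30 Hz, folds to fs − 48 Hz = 12 Hz.
168 Hz mod fs = 48 Hz.
48 Hz > fs/2 = 30 Hz, folds to fs − 48 Hz = 12 Hz.
148 Hz mod fs = 28 Hz.
28 Hz ≤ fs/2 = 30 Hz, appears at 28 Hz.
108 Hz and 168 Hz both map to 12 Hz.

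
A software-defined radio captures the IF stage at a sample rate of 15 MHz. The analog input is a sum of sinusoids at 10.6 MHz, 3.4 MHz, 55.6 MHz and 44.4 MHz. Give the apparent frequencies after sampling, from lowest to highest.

fs/2 = 7.5 MHz.
10.6 MHz > fs/2 = 7.5 MHz, folds to fs − 10.6 MHz = 4.4 MHz.
3.4 MHz ≤ fs/2 = 7.5 MHz, passes unchanged.
55.6 MHz mod fs = 10.6 MHz.
10.6 MHz > fs/2 = 7.5 MHz, folds to fs − 10.6 MHz = 4.4 MHz.
44.4 MHz mod fs = 14.4 MHz.
14.4 MHz > fs/2 = 7.5 MHz, folds to fs − 14.4 MHz = 0.6 MHz.
Distinct values: {0.6 MHz, 3.4 MHz, 4.4 MHz}.

0.6 MHz, 3.4 MHz, 4.4 MHz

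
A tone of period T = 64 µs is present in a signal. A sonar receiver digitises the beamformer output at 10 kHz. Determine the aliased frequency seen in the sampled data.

4.375 kHz

T = 64 µs → f = 1/T = 15.625 kHz.
15.625 kHz mod fs = 5.625 kHz.
5.625 kHz > fs/2 = 5 kHz, folds to fs − 5.625 kHz = 4.375 kHz.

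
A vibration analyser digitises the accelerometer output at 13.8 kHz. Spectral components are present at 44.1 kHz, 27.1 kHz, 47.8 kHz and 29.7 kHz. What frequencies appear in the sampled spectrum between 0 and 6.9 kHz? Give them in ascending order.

fs/2 = 6.9 kHz.
44.1 kHz mod fs = 2.7 kHz.
2.7 kHz ≤ fs/2 = 6.9 kHz, appears at 2.7 kHz.
27.1 kHz mod fs = 13.3 kHz.
13.3 kHz > fs/2 = 6.9 kHz, folds to fs − 13.3 kHz = 0.5 kHz.
47.8 kHz mod fs = 6.4 kHz.
6.4 kHz ≤ fs/2 = 6.9 kHz, appears at 6.4 kHz.
29.7 kHz mod fs = 2.1 kHz.
2.1 kHz ≤ fs/2 = 6.9 kHz, appears at 2.1 kHz.
Distinct values: {0.5 kHz, 2.1 kHz, 2.7 kHz, 6.4 kHz}.

0.5 kHz, 2.1 kHz, 2.7 kHz, 6.4 kHz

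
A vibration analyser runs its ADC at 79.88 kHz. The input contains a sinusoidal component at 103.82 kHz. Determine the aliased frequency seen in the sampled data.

103.82 kHz mod fs = 23.94 kHz.
23.94 kHz ≤ fs/2 = 39.94 kHz, appears at 23.94 kHz.

23.94 kHz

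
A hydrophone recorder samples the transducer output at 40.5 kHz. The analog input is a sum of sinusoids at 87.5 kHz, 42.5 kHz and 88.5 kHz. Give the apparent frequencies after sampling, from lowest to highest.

fs/2 = 20.25 kHz.
87.5 kHz mod fs = 6.5 kHz.
6.5 kHz ≤ fs/2 = 20.25 kHz, appears at 6.5 kHz.
42.5 kHz mod fs = 2 kHz.
2 kHz ≤ fs/2 = 20.25 kHz, appears at 2 kHz.
88.5 kHz mod fs = 7.5 kHz.
7.5 kHz ≤ fs/2 = 20.25 kHz, appears at 7.5 kHz.
Distinct values: {2 kHz, 6.5 kHz, 7.5 kHz}.

2 kHz, 6.5 kHz, 7.5 kHz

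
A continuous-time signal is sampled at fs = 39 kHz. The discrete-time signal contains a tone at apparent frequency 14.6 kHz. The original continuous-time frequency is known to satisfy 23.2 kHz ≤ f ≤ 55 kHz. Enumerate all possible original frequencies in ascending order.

Frequencies that alias to 14.6 kHz are k·fs ± 14.6 kHz for integer k ≥ 0.
k=0: 14.6 kHz.
k=1: 24.4 kHz, 53.6 kHz.
k=2: 63.4 kHz, 92.6 kHz.
Within [23.2 kHz, 55 kHz]: 24.4 kHz, 53.6 kHz.

24.4 kHz, 53.6 kHz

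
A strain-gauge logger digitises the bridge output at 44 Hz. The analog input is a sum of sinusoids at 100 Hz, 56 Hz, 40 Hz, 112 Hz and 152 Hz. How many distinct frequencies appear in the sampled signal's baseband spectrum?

fs/2 = 22 Hz.
100 Hz mod fs = 12 Hz.
12 Hz ≤ fs/2 = 22 Hz, appears at 12 Hz.
56 Hz mod fs = 12 Hz.
12 Hz ≤ fs/2 = 22 Hz, appears at 12 Hz.
40 Hz > fs/2 = 22 Hz, folds to fs − 40 Hz = 4 Hz.
112 Hz mod fs = 24 Hz.
24 Hz > fs/2 = 22 Hz, folds to fs − 24 Hz = 20 Hz.
152 Hz mod fs = 20 Hz.
20 Hz ≤ fs/2 = 22 Hz, appears at 20 Hz.
Distinct values: {4 Hz, 12 Hz, 20 Hz} → 3.

3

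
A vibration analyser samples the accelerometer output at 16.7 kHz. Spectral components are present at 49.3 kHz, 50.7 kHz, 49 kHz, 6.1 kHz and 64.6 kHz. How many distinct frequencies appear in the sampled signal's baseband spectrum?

fs/2 = 8.35 kHz.
49.3 kHz mod fs = 15.9 kHz.
15.9 kHz > fs/2 = 8.35 kHz, folds to fs − 15.9 kHz = 0.8 kHz.
50.7 kHz mod fs = 0.6 kHz.
0.6 kHz ≤ fs/2 = 8.35 kHz, appears at 0.6 kHz.
49 kHz mod fs = 15.6 kHz.
15.6 kHz > fs/2 = 8.35 kHz, folds to fs − 15.6 kHz = 1.1 kHz.
6.1 kHz ≤ fs/2 = 8.35 kHz, passes unchanged.
64.6 kHz mod fs = 14.5 kHz.
14.5 kHz > fs/2 = 8.35 kHz, folds to fs − 14.5 kHz = 2.2 kHz.
Distinct values: {0.6 kHz, 0.8 kHz, 1.1 kHz, 2.2 kHz, 6.1 kHz} → 5.

5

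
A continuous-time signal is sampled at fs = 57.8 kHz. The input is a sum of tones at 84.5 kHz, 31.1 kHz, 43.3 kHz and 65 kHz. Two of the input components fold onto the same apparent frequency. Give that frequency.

fs/2 = 28.9 kHz.
84.5 kHz mod fs = 26.7 kHz.
26.7 kHz ≤ fs/2 = 28.9 kHz, appears at 26.7 kHz.
31.1 kHz > fs/2 = 28.9 kHz, folds to fs − 31.1 kHz = 26.7 kHz.
43.3 kHz > fs/2 = 28.9 kHz, folds to fs − 43.3 kHz = 14.5 kHz.
65 kHz mod fs = 7.2 kHz.
7.2 kHz ≤ fs/2 = 28.9 kHz, appears at 7.2 kHz.
31.1 kHz and 84.5 kHz both map to 26.7 kHz.

26.7 kHz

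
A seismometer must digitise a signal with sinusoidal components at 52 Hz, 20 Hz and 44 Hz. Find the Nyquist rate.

Highest-frequency component: 52 Hz.
Nyquist rate = 2 × 52 Hz = 104 Hz.

104 Hz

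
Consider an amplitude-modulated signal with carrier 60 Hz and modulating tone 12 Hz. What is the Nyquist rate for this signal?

144 Hz

AM sidebands sit at fc ± fm = 48 Hz and 72 Hz.
Highest-frequency component: 72 Hz.
Nyquist rate = 2 × 72 Hz = 144 Hz.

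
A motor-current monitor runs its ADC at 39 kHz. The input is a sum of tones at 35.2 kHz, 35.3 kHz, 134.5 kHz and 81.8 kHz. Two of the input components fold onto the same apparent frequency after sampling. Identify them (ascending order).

35.2 kHz, 81.8 kHz

fs/2 = 19.5 kHz.
35.2 kHz > fs/2 = 19.5 kHz, folds to fs − 35.2 kHz = 3.8 kHz.
35.3 kHz > fs/2 = 19.5 kHz, folds to fs − 35.3 kHz = 3.7 kHz.
134.5 kHz mod fs = 17.5 kHz.
17.5 kHz ≤ fs/2 = 19.5 kHz, appears at 17.5 kHz.
81.8 kHz mod fs = 3.8 kHz.
3.8 kHz ≤ fs/2 = 19.5 kHz, appears at 3.8 kHz.
35.2 kHz and 81.8 kHz both map to 3.8 kHz.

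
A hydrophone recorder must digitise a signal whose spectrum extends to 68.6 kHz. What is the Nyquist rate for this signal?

Nyquist rate = 2 × 68.6 kHz = 137.2 kHz.

137.2 kHz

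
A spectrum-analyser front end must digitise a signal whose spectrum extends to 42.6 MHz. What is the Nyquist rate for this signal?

Nyquist rate = 2 × 42.6 MHz = 85.2 MHz.

85.2 MHz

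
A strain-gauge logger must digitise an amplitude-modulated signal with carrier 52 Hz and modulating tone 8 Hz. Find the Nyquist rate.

120 Hz

AM sidebands sit at fc ± fm = 44 Hz and 60 Hz.
Highest-frequency component: 60 Hz.
Nyquist rate = 2 × 60 Hz = 120 Hz.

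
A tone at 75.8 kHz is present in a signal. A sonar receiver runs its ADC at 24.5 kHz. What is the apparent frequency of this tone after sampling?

75.8 kHz mod fs = 2.3 kHz.
2.3 kHz ≤ fs/2 = 12.25 kHz, appears at 2.3 kHz.

2.3 kHz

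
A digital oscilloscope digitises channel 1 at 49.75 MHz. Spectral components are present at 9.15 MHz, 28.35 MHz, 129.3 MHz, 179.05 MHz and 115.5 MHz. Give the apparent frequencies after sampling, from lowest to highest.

fs/2 = 24.875 MHz.
9.15 MHz ≤ fs/2 = 24.875 MHz, passes unchanged.
28.35 MHz > fs/2 = 24.875 MHz, folds to fs − 28.35 MHz = 21.4 MHz.
129.3 MHz mod fs = 29.8 MHz.
29.8 MHz > fs/2 = 24.875 MHz, folds to fs − 29.8 MHz = 19.95 MHz.
179.05 MHz mod fs = 29.8 MHz.
29.8 MHz > fs/2 = 24.875 MHz, folds to fs − 29.8 MHz = 19.95 MHz.
115.5 MHz mod fs = 16 MHz.
16 MHz ≤ fs/2 = 24.875 MHz, appears at 16 MHz.
Distinct values: {9.15 MHz, 16 MHz, 19.95 MHz, 21.4 MHz}.

9.15 MHz, 16 MHz, 19.95 MHz, 21.4 MHz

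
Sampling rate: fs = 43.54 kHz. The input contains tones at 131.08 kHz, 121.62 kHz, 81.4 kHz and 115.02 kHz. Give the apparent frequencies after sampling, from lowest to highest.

fs/2 = 21.77 kHz.
131.08 kHz mod fs = 0.46 kHz.
0.46 kHz ≤ fs/2 = 21.77 kHz, appears at 0.46 kHz.
121.62 kHz mod fs = 34.54 kHz.
34.54 kHz > fs/2 = 21.77 kHz, folds to fs − 34.54 kHz = 9 kHz.
81.4 kHz mod fs = 37.86 kHz.
37.86 kHz > fs/2 = 21.77 kHz, folds to fs − 37.86 kHz = 5.68 kHz.
115.02 kHz mod fs = 27.94 kHz.
27.94 kHz > fs/2 = 21.77 kHz, folds to fs − 27.94 kHz = 15.6 kHz.
Distinct values: {0.46 kHz, 5.68 kHz, 9 kHz, 15.6 kHz}.

0.46 kHz, 5.68 kHz, 9 kHz, 15.6 kHz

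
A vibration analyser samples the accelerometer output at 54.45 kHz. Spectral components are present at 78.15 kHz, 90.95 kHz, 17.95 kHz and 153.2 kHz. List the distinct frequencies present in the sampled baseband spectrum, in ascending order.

fs/2 = 27.225 kHz.
78.15 kHz mod fs = 23.7 kHz.
23.7 kHz ≤ fs/2 = 27.225 kHz, appears at 23.7 kHz.
90.95 kHz mod fs = 36.5 kHz.
36.5 kHz > fs/2 = 27.225 kHz, folds to fs − 36.5 kHz = 17.95 kHz.
17.95 kHz ≤ fs/2 = 27.225 kHz, passes unchanged.
153.2 kHz mod fs = 44.3 kHz.
44.3 kHz > fs/2 = 27.225 kHz, folds to fs − 44.3 kHz = 10.15 kHz.
Distinct values: {10.15 kHz, 17.95 kHz, 23.7 kHz}.

10.15 kHz, 17.95 kHz, 23.7 kHz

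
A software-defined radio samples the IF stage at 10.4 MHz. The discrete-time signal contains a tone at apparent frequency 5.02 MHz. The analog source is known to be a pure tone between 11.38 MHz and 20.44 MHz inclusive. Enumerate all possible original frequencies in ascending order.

Frequencies that alias to 5.02 MHz are k·fs ± 5.02 MHz for integer k ≥ 0.
k=0: 5.02 MHz.
k=1: 5.38 MHz, 15.42 MHz.
k=2: 15.78 MHz, 25.82 MHz.
k=3: 26.18 MHz, 36.22 MHz.
Within [11.38 MHz, 20.44 MHz]: 15.42 MHz, 15.78 MHz.

15.42 MHz, 15.78 MHz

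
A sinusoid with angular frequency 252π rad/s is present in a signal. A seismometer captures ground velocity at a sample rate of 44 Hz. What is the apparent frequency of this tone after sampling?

ω = 252π rad/s → f = ω/(2π) = 126 Hz.
126 Hz mod fs = 38 Hz.
38 Hz > fs/2 = 22 Hz, folds to fs − 38 Hz = 6 Hz.

6 Hz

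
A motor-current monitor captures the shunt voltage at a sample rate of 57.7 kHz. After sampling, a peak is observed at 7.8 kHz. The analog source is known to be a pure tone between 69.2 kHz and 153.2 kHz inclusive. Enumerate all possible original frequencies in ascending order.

Frequencies that alias to 7.8 kHz are k·fs ± 7.8 kHz for integer k ≥ 0.
k=0: 7.8 kHz.
k=1: 49.9 kHz, 65.5 kHz.
k=2: 107.6 kHz, 123.2 kHz.
k=3: 165.3 kHz, 180.9 kHz.
Within [69.2 kHz, 153.2 kHz]: 107.6 kHz, 123.2 kHz.

107.6 kHz, 123.2 kHz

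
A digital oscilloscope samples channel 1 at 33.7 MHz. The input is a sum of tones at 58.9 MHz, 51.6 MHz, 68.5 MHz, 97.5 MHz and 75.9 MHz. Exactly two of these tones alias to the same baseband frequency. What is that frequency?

fs/2 = 16.85 MHz.
58.9 MHz mod fs = 25.2 MHz.
25.2 MHz > fs/2 = 16.85 MHz, folds to fs − 25.2 MHz = 8.5 MHz.
51.6 MHz mod fs = 17.9 MHz.
17.9 MHz > fs/2 = 16.85 MHz, folds to fs − 17.9 MHz = 15.8 MHz.
68.5 MHz mod fs = 1.1 MHz.
1.1 MHz ≤ fs/2 = 16.85 MHz, appears at 1.1 MHz.
97.5 MHz mod fs = 30.1 MHz.
30.1 MHz > fs/2 = 16.85 MHz, folds to fs − 30.1 MHz = 3.6 MHz.
75.9 MHz mod fs = 8.5 MHz.
8.5 MHz ≤ fs/2 = 16.85 MHz, appears at 8.5 MHz.
58.9 MHz and 75.9 MHz both map to 8.5 MHz.

8.5 MHz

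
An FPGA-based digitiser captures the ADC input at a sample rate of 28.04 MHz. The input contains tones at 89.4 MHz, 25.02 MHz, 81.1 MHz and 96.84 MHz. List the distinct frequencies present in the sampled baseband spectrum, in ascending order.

fs/2 = 14.02 MHz.
89.4 MHz mod fs = 5.28 MHz.
5.28 MHz ≤ fs/2 = 14.02 MHz, appears at 5.28 MHz.
25.02 MHz > fs/2 = 14.02 MHz, folds to fs − 25.02 MHz = 3.02 MHz.
81.1 MHz mod fs = 25.02 MHz.
25.02 MHz > fs/2 = 14.02 MHz, folds to fs − 25.02 MHz = 3.02 MHz.
96.84 MHz mod fs = 12.72 MHz.
12.72 MHz ≤ fs/2 = 14.02 MHz, appears at 12.72 MHz.
Distinct values: {3.02 MHz, 5.28 MHz, 12.72 MHz}.

3.02 MHz, 5.28 MHz, 12.72 MHz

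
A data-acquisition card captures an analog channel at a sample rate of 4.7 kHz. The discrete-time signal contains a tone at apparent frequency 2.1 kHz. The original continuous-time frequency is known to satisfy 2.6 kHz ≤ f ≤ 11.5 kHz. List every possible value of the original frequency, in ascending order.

Frequencies that alias to 2.1 kHz are k·fs ± 2.1 kHz for integer k ≥ 0.
k=0: 2.1 kHz.
k=1: 2.6 kHz, 6.8 kHz.
k=2: 7.3 kHz, 11.5 kHz.
k=3: 12 kHz, 16.2 kHz.
Within [2.6 kHz, 11.5 kHz]: 2.6 kHz, 6.8 kHz, 7.3 kHz, 11.5 kHz.

2.6 kHz, 6.8 kHz, 7.3 kHz, 11.5 kHz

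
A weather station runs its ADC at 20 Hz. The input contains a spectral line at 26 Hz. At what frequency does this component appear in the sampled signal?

6 Hz

26 Hz mod fs = 6 Hz.
6 Hz ≤ fs/2 = 10 Hz, appears at 6 Hz.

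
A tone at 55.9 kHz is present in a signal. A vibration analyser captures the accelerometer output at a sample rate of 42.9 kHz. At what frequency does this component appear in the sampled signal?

55.9 kHz mod fs = 13 kHz.
13 kHz ≤ fs/2 = 21.45 kHz, appears at 13 kHz.

13 kHz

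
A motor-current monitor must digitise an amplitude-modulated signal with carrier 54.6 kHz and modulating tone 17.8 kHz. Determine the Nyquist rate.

144.8 kHz

AM sidebands sit at fc ± fm = 36.8 kHz and 72.4 kHz.
Highest-frequency component: 72.4 kHz.
Nyquist rate = 2 × 72.4 kHz = 144.8 kHz.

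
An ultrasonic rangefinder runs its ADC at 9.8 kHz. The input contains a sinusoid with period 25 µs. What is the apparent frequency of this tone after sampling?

0.8 kHz

T = 25 µs → f = 1/T = 40 kHz.
40 kHz mod fs = 0.8 kHz.
0.8 kHz ≤ fs/2 = 4.9 kHz, appears at 0.8 kHz.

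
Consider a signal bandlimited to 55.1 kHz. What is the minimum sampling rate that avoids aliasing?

110.2 kHz

Nyquist rate = 2 × 55.1 kHz = 110.2 kHz.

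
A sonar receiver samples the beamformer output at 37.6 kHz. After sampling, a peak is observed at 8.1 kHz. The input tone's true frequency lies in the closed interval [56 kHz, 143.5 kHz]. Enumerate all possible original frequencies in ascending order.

67.1 kHz, 83.3 kHz, 104.7 kHz, 120.9 kHz, 142.3 kHz

Frequencies that alias to 8.1 kHz are k·fs ± 8.1 kHz for integer k ≥ 0.
k=0: 8.1 kHz.
k=1: 29.5 kHz, 45.7 kHz.
k=2: 67.1 kHz, 83.3 kHz.
k=3: 104.7 kHz, 120.9 kHz.
k=4: 142.3 kHz, 158.5 kHz.
k=5: 179.9 kHz, 196.1 kHz.
Within [56 kHz, 143.5 kHz]: 67.1 kHz, 83.3 kHz, 104.7 kHz, 120.9 kHz, 142.3 kHz.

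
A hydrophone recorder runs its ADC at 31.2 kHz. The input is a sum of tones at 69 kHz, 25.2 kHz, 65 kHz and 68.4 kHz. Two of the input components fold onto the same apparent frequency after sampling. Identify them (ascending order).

fs/2 = 15.6 kHz.
69 kHz mod fs = 6.6 kHz.
6.6 kHz ≤ fs/2 = 15.6 kHz, appears at 6.6 kHz.
25.2 kHz > fs/2 = 15.6 kHz, folds to fs − 25.2 kHz = 6 kHz.
65 kHz mod fs = 2.6 kHz.
2.6 kHz ≤ fs/2 = 15.6 kHz, appears at 2.6 kHz.
68.4 kHz mod fs = 6 kHz.
6 kHz ≤ fs/2 = 15.6 kHz, appears at 6 kHz.
25.2 kHz and 68.4 kHz both map to 6 kHz.

25.2 kHz, 68.4 kHz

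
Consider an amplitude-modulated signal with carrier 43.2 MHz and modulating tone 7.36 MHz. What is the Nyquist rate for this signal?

101.12 MHz

AM sidebands sit at fc ± fm = 35.84 MHz and 50.56 MHz.
Highest-frequency component: 50.56 MHz.
Nyquist rate = 2 × 50.56 MHz = 101.12 MHz.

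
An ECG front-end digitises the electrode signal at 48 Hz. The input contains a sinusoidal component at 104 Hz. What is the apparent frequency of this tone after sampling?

8 Hz

104 Hz mod fs = 8 Hz.
8 Hz ≤ fs/2 = 24 Hz, appears at 8 Hz.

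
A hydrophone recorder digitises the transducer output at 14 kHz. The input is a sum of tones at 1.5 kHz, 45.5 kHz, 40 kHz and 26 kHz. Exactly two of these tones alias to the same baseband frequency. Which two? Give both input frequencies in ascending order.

fs/2 = 7 kHz.
1.5 kHz ≤ fs/2 = 7 kHz, passes unchanged.
45.5 kHz mod fs = 3.5 kHz.
3.5 kHz ≤ fs/2 = 7 kHz, appears at 3.5 kHz.
40 kHz mod fs = 12 kHz.
12 kHz > fs/2 = 7 kHz, folds to fs − 12 kHz = 2 kHz.
26 kHz mod fs = 12 kHz.
12 kHz > fs/2 = 7 kHz, folds to fs − 12 kHz = 2 kHz.
26 kHz and 40 kHz both map to 2 kHz.

26 kHz, 40 kHz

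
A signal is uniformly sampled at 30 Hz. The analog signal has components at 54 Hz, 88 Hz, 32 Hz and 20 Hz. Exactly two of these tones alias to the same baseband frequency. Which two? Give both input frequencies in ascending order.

32 Hz, 88 Hz

fs/2 = 15 Hz.
54 Hz mod fs = 24 Hz.
24 Hz > fs/2 = 15 Hz, folds to fs − 24 Hz = 6 Hz.
88 Hz mod fs = 28 Hz.
28 Hz > fs/2 = 15 Hz, folds to fs − 28 Hz = 2 Hz.
32 Hz mod fs = 2 Hz.
2 Hz ≤ fs/2 = 15 Hz, appears at 2 Hz.
20 Hz > fs/2 = 15 Hz, folds to fs − 20 Hz = 10 Hz.
32 Hz and 88 Hz both map to 2 Hz.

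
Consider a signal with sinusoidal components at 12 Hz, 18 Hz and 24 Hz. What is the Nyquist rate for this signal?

Highest-frequency component: 24 Hz.
Nyquist rate = 2 × 24 Hz = 48 Hz.

48 Hz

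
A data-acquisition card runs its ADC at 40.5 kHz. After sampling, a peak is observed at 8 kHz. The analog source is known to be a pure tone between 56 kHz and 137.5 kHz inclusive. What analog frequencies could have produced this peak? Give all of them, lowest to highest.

Frequencies that alias to 8 kHz are k·fs ± 8 kHz for integer k ≥ 0.
k=0: 8 kHz.
k=1: 32.5 kHz, 48.5 kHz.
k=2: 73 kHz, 89 kHz.
k=3: 113.5 kHz, 129.5 kHz.
k=4: 154 kHz, 170 kHz.
Within [56 kHz, 137.5 kHz]: 73 kHz, 89 kHz, 113.5 kHz, 129.5 kHz.

73 kHz, 89 kHz, 113.5 kHz, 129.5 kHz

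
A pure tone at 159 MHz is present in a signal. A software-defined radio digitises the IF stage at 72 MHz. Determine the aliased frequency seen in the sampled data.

159 MHz mod fs = 15 MHz.
15 MHz ≤ fs/2 = 36 MHz, appears at 15 MHz.

15 MHz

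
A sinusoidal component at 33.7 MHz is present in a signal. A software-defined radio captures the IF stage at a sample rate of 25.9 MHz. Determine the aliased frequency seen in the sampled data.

33.7 MHz mod fs = 7.8 MHz.
7.8 MHz ≤ fs/2 = 12.95 MHz, appears at 7.8 MHz.

7.8 MHz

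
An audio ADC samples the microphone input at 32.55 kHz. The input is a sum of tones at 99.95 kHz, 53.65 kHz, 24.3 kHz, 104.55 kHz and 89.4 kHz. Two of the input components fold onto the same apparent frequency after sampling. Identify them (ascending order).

fs/2 = 16.275 kHz.
99.95 kHz mod fs = 2.3 kHz.
2.3 kHz ≤ fs/2 = 16.275 kHz, appears at 2.3 kHz.
53.65 kHz mod fs = 21.1 kHz.
21.1 kHz > fs/2 = 16.275 kHz, folds to fs − 21.1 kHz = 11.45 kHz.
24.3 kHz > fs/2 = 16.275 kHz, folds to fs − 24.3 kHz = 8.25 kHz.
104.55 kHz mod fs = 6.9 kHz.
6.9 kHz ≤ fs/2 = 16.275 kHz, appears at 6.9 kHz.
89.4 kHz mod fs = 24.3 kHz.
24.3 kHz > fs/2 = 16.275 kHz, folds to fs − 24.3 kHz = 8.25 kHz.
24.3 kHz and 89.4 kHz both map to 8.25 kHz.

24.3 kHz, 89.4 kHz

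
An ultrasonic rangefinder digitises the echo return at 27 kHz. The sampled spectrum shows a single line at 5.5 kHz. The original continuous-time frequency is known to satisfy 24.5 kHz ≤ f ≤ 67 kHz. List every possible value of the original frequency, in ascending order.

32.5 kHz, 48.5 kHz, 59.5 kHz

Frequencies that alias to 5.5 kHz are k·fs ± 5.5 kHz for integer k ≥ 0.
k=0: 5.5 kHz.
k=1: 21.5 kHz, 32.5 kHz.
k=2: 48.5 kHz, 59.5 kHz.
k=3: 75.5 kHz, 86.5 kHz.
Within [24.5 kHz, 67 kHz]: 32.5 kHz, 48.5 kHz, 59.5 kHz.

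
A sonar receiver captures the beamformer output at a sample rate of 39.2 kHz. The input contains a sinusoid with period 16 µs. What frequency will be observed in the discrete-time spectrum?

15.9 kHz

T = 16 µs → f = 1/T = 62.5 kHz.
62.5 kHz mod fs = 23.3 kHz.
23.3 kHz > fs/2 = 19.6 kHz, folds to fs − 23.3 kHz = 15.9 kHz.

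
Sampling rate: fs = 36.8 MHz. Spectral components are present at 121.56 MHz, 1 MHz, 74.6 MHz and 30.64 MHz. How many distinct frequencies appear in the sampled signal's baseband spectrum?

3

fs/2 = 18.4 MHz.
121.56 MHz mod fs = 11.16 MHz.
11.16 MHz ≤ fs/2 = 18.4 MHz, appears at 11.16 MHz.
1 MHz ≤ fs/2 = 18.4 MHz, passes unchanged.
74.6 MHz mod fs = 1 MHz.
1 MHz ≤ fs/2 = 18.4 MHz, appears at 1 MHz.
30.64 MHz > fs/2 = 18.4 MHz, folds to fs − 30.64 MHz = 6.16 MHz.
Distinct values: {1 MHz, 6.16 MHz, 11.16 MHz} → 3.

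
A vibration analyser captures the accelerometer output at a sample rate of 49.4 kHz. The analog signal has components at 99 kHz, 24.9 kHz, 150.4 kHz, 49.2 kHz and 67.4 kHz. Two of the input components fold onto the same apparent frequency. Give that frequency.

0.2 kHz

fs/2 = 24.7 kHz.
99 kHz mod fs = 0.2 kHz.
0.2 kHz ≤ fs/2 = 24.7 kHz, appears at 0.2 kHz.
24.9 kHz > fs/2 = 24.7 kHz, folds to fs − 24.9 kHz = 24.5 kHz.
150.4 kHz mod fs = 2.2 kHz.
2.2 kHz ≤ fs/2 = 24.7 kHz, appears at 2.2 kHz.
49.2 kHz > fs/2 = 24.7 kHz, folds to fs − 49.2 kHz = 0.2 kHz.
67.4 kHz mod fs = 18 kHz.
18 kHz ≤ fs/2 = 24.7 kHz, appears at 18 kHz.
49.2 kHz and 99 kHz both map to 0.2 kHz.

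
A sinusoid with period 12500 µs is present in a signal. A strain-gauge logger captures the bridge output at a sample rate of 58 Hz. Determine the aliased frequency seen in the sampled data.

T = 12500 µs → f = 1/T = 80 Hz.
80 Hz mod fs = 22 Hz.
22 Hz ≤ fs/2 = 29 Hz, appears at 22 Hz.

22 Hz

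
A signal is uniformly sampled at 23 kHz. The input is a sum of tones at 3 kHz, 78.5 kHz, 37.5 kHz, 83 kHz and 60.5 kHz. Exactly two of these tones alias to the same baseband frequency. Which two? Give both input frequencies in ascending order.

37.5 kHz, 60.5 kHz

fs/2 = 11.5 kHz.
3 kHz ≤ fs/2 = 11.5 kHz, passes unchanged.
78.5 kHz mod fs = 9.5 kHz.
9.5 kHz ≤ fs/2 = 11.5 kHz, appears at 9.5 kHz.
37.5 kHz mod fs = 14.5 kHz.
14.5 kHz > fs/2 = 11.5 kHz, folds to fs − 14.5 kHz = 8.5 kHz.
83 kHz mod fs = 14 kHz.
14 kHz > fs/2 = 11.5 kHz, folds to fs − 14 kHz = 9 kHz.
60.5 kHz mod fs = 14.5 kHz.
14.5 kHz > fs/2 = 11.5 kHz, folds to fs − 14.5 kHz = 8.5 kHz.
37.5 kHz and 60.5 kHz both map to 8.5 kHz.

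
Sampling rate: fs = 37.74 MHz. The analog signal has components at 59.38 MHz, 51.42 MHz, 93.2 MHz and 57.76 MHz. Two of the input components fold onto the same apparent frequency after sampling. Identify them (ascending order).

fs/2 = 18.87 MHz.
59.38 MHz mod fs = 21.64 MHz.
21.64 MHz > fs/2 = 18.87 MHz, folds to fs − 21.64 MHz = 16.1 MHz.
51.42 MHz mod fs = 13.68 MHz.
13.68 MHz ≤ fs/2 = 18.87 MHz, appears at 13.68 MHz.
93.2 MHz mod fs = 17.72 MHz.
17.72 MHz ≤ fs/2 = 18.87 MHz, appears at 17.72 MHz.
57.76 MHz mod fs = 20.02 MHz.
20.02 MHz > fs/2 = 18.87 MHz, folds to fs − 20.02 MHz = 17.72 MHz.
57.76 MHz and 93.2 MHz both map to 17.72 MHz.

57.76 MHz, 93.2 MHz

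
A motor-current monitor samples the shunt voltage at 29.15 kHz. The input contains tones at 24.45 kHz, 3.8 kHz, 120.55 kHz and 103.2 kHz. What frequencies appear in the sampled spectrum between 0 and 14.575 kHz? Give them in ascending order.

3.8 kHz, 3.95 kHz, 4.7 kHz, 13.4 kHz

fs/2 = 14.575 kHz.
24.45 kHz > fs/2 = 14.575 kHz, folds to fs − 24.45 kHz = 4.7 kHz.
3.8 kHz ≤ fs/2 = 14.575 kHz, passes unchanged.
120.55 kHz mod fs = 3.95 kHz.
3.95 kHz ≤ fs/2 = 14.575 kHz, appears at 3.95 kHz.
103.2 kHz mod fs = 15.75 kHz.
15.75 kHz > fs/2 = 14.575 kHz, folds to fs − 15.75 kHz = 13.4 kHz.
Distinct values: {3.8 kHz, 3.95 kHz, 4.7 kHz, 13.4 kHz}.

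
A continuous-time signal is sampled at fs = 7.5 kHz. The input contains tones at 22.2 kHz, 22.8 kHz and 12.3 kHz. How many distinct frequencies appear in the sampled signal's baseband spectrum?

fs/2 = 3.75 kHz.
22.2 kHz mod fs = 7.2 kHz.
7.2 kHz > fs/2 = 3.75 kHz, folds to fs − 7.2 kHz = 0.3 kHz.
22.8 kHz mod fs = 0.3 kHz.
0.3 kHz ≤ fs/2 = 3.75 kHz, appears at 0.3 kHz.
12.3 kHz mod fs = 4.8 kHz.
4.8 kHz > fs/2 = 3.75 kHz, folds to fs − 4.8 kHz = 2.7 kHz.
Distinct values: {0.3 kHz, 2.7 kHz} → 2.

2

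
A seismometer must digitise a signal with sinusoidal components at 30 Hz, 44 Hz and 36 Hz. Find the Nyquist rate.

Highest-frequency component: 44 Hz.
Nyquist rate = 2 × 44 Hz = 88 Hz.

88 Hz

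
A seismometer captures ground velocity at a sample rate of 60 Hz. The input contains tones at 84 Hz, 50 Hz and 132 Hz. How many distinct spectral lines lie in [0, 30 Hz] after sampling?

3

fs/2 = 30 Hz.
84 Hz mod fs = 24 Hz.
24 Hz ≤ fs/2 = 30 Hz, appears at 24 Hz.
50 Hz > fs/2 = 30 Hz, folds to fs − 50 Hz = 10 Hz.
132 Hz mod fs = 12 Hz.
12 Hz ≤ fs/2 = 30 Hz, appears at 12 Hz.
Distinct values: {10 Hz, 12 Hz, 24 Hz} → 3.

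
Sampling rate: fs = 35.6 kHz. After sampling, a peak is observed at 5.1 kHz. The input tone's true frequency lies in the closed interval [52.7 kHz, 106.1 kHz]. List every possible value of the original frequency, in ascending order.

66.1 kHz, 76.3 kHz, 101.7 kHz

Frequencies that alias to 5.1 kHz are k·fs ± 5.1 kHz for integer k ≥ 0.
k=0: 5.1 kHz.
k=1: 30.5 kHz, 40.7 kHz.
k=2: 66.1 kHz, 76.3 kHz.
k=3: 101.7 kHz, 111.9 kHz.
k=4: 137.3 kHz, 147.5 kHz.
Within [52.7 kHz, 106.1 kHz]: 66.1 kHz, 76.3 kHz, 101.7 kHz.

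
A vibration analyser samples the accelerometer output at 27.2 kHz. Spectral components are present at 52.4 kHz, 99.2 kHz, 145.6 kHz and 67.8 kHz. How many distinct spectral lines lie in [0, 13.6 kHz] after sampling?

3

fs/2 = 13.6 kHz.
52.4 kHz mod fs = 25.2 kHz.
25.2 kHz > fs/2 = 13.6 kHz, folds to fs − 25.2 kHz = 2 kHz.
99.2 kHz mod fs = 17.6 kHz.
17.6 kHz > fs/2 = 13.6 kHz, folds to fs − 17.6 kHz = 9.6 kHz.
145.6 kHz mod fs = 9.6 kHz.
9.6 kHz ≤ fs/2 = 13.6 kHz, appears at 9.6 kHz.
67.8 kHz mod fs = 13.4 kHz.
13.4 kHz ≤ fs/2 = 13.6 kHz, appears at 13.4 kHz.
Distinct values: {2 kHz, 9.6 kHz, 13.4 kHz} → 3.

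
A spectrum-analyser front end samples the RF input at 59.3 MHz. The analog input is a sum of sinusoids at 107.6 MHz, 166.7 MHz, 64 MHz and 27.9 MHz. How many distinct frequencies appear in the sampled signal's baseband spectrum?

fs/2 = 29.65 MHz.
107.6 MHz mod fs = 48.3 MHz.
48.3 MHz > fs/2 = 29.65 MHz, folds to fs − 48.3 MHz = 11 MHz.
166.7 MHz mod fs = 48.1 MHz.
48.1 MHz > fs/2 = 29.65 MHz, folds to fs − 48.1 MHz = 11.2 MHz.
64 MHz mod fs = 4.7 MHz.
4.7 MHz ≤ fs/2 = 29.65 MHz, appears at 4.7 MHz.
27.9 MHz ≤ fs/2 = 29.65 MHz, passes unchanged.
Distinct values: {4.7 MHz, 11 MHz, 11.2 MHz, 27.9 MHz} → 4.

4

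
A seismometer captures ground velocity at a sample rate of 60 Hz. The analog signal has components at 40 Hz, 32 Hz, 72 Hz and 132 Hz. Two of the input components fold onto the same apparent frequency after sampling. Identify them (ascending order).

fs/2 = 30 Hz.
40 Hz > fs/2 = 30 Hz, folds to fs − 40 Hz = 20 Hz.
32 Hz > fs/2 = 30 Hz, folds to fs − 32 Hz = 28 Hz.
72 Hz mod fs = 12 Hz.
12 Hz ≤ fs/2 = 30 Hz, appears at 12 Hz.
132 Hz mod fs = 12 Hz.
12 Hz ≤ fs/2 = 30 Hz, appears at 12 Hz.
72 Hz and 132 Hz both map to 12 Hz.

72 Hz, 132 Hz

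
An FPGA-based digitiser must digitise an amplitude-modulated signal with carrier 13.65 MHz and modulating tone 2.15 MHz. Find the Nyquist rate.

AM sidebands sit at fc ± fm = 11.5 MHz and 15.8 MHz.
Highest-frequency component: 15.8 MHz.
Nyquist rate = 2 × 15.8 MHz = 31.6 MHz.

31.6 MHz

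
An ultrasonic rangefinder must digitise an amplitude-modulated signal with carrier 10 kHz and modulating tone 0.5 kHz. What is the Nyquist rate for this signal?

21 kHz

AM sidebands sit at fc ± fm = 9.5 kHz and 10.5 kHz.
Highest-frequency component: 10.5 kHz.
Nyquist rate = 2 × 10.5 kHz = 21 kHz.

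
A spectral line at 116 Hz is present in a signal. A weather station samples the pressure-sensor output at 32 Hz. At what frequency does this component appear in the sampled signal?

12 Hz

116 Hz mod fs = 20 Hz.
20 Hz > fs/2 = 16 Hz, folds to fs − 20 Hz = 12 Hz.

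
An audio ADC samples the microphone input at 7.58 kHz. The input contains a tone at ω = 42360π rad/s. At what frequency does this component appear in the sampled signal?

1.56 kHz

ω = 42360π rad/s → f = ω/(2π) = 21180 Hz = 21.18 kHz.
21.18 kHz mod fs = 6.02 kHz.
6.02 kHz > fs/2 = 3.79 kHz, folds to fs − 6.02 kHz = 1.56 kHz.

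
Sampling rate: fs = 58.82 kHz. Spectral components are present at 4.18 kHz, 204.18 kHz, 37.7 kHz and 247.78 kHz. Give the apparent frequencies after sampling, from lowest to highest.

fs/2 = 29.41 kHz.
4.18 kHz ≤ fs/2 = 29.41 kHz, passes unchanged.
204.18 kHz mod fs = 27.72 kHz.
27.72 kHz ≤ fs/2 = 29.41 kHz, appears at 27.72 kHz.
37.7 kHz > fs/2 = 29.41 kHz, folds to fs − 37.7 kHz = 21.12 kHz.
247.78 kHz mod fs = 12.5 kHz.
12.5 kHz ≤ fs/2 = 29.41 kHz, appears at 12.5 kHz.
Distinct values: {4.18 kHz, 12.5 kHz, 21.12 kHz, 27.72 kHz}.

4.18 kHz, 12.5 kHz, 21.12 kHz, 27.72 kHz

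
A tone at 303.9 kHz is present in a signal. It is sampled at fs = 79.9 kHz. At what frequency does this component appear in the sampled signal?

15.7 kHz

303.9 kHz mod fs = 64.2 kHz.
64.2 kHz > fs/2 = 39.95 kHz, folds to fs − 64.2 kHz = 15.7 kHz.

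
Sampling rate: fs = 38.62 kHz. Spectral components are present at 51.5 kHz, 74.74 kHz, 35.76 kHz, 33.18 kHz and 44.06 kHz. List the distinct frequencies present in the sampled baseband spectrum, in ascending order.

fs/2 = 19.31 kHz.
51.5 kHz mod fs = 12.88 kHz.
12.88 kHz ≤ fs/2 = 19.31 kHz, appears at 12.88 kHz.
74.74 kHz mod fs = 36.12 kHz.
36.12 kHz > fs/2 = 19.31 kHz, folds to fs − 36.12 kHz = 2.5 kHz.
35.76 kHz > fs/2 = 19.31 kHz, folds to fs − 35.76 kHz = 2.86 kHz.
33.18 kHz > fs/2 = 19.31 kHz, folds to fs − 33.18 kHz = 5.44 kHz.
44.06 kHz mod fs = 5.44 kHz.
5.44 kHz ≤ fs/2 = 19.31 kHz, appears at 5.44 kHz.
Distinct values: {2.5 kHz, 2.86 kHz, 5.44 kHz, 12.88 kHz}.

2.5 kHz, 2.86 kHz, 5.44 kHz, 12.88 kHz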